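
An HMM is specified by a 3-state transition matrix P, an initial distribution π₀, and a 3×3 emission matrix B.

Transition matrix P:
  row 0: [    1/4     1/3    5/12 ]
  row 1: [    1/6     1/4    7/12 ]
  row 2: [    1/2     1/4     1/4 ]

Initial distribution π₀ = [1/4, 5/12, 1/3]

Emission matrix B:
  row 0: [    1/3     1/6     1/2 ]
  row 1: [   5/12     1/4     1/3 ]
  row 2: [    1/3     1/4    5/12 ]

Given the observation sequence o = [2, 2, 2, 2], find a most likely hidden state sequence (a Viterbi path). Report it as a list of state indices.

path = [2, 0, 2, 0]

t=0: δ = [1.250e-01, 1.389e-01, 1.389e-01]  (obs o_0=2)
t=1: δ = [3.472e-02, 1.389e-02, 3.376e-02]  ψ = [2, 0, 1]  (obs o_1=2)
t=2: δ = [8.439e-03, 3.858e-03, 6.028e-03]  ψ = [2, 0, 0]  (obs o_2=2)
t=3: δ = [1.507e-03, 9.377e-04, 1.465e-03]  ψ = [2, 0, 0]  (obs o_3=2)
backtrack: best end state = 0; path = [2, 0, 2, 0]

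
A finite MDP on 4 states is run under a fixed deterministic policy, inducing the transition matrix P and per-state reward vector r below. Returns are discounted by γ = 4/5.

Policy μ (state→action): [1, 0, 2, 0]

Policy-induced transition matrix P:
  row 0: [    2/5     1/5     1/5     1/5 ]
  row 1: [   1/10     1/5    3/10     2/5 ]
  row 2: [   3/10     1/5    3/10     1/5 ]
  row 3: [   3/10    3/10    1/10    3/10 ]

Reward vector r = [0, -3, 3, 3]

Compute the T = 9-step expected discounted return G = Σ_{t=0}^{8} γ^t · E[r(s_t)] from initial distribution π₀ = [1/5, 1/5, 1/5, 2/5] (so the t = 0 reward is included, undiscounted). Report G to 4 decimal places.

G = 3.7708

t=0: π = [0.2000, 0.2000, 0.2000, 0.4000], E[r] = 1.2000, γ^t·E[r] = 1.200000, running G = 1.200000
t=1: π = [0.2800, 0.2400, 0.2000, 0.2800], E[r] = 0.7200, γ^t·E[r] = 0.576000, running G = 1.776000
t=2: π = [0.2800, 0.2280, 0.2160, 0.2760], E[r] = 0.7920, γ^t·E[r] = 0.506880, running G = 2.282880
t=3: π = [0.2824, 0.2276, 0.2168, 0.2732], E[r] = 0.7872, γ^t·E[r] = 0.403046, running G = 2.685926
t=4: π = [0.2827, 0.2273, 0.2171, 0.2728], E[r] = 0.7879, γ^t·E[r] = 0.322732, running G = 3.008658
t=5: π = [0.2828, 0.2273, 0.2172, 0.2727], E[r] = 0.7879, γ^t·E[r] = 0.258170, running G = 3.266828
t=6: π = [0.2828, 0.2273, 0.2172, 0.2727], E[r] = 0.7879, γ^t·E[r] = 0.206538, running G = 3.473366
t=7: π = [0.2828, 0.2273, 0.2172, 0.2727], E[r] = 0.7879, γ^t·E[r] = 0.165230, running G = 3.638596
t=8: π = [0.2828, 0.2273, 0.2172, 0.2727], E[r] = 0.7879, γ^t·E[r] = 0.132184, running G = 3.770780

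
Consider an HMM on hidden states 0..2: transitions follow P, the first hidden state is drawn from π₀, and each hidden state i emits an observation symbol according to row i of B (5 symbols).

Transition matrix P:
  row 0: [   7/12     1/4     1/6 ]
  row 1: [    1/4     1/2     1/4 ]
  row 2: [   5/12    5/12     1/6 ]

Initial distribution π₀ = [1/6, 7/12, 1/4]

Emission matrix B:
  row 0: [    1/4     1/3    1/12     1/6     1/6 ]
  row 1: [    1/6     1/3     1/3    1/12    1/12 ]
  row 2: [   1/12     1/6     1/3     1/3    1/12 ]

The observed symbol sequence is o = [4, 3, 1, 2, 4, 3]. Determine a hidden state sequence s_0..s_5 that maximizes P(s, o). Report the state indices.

path = [1, 2, 1, 1, 0, 0]

t=0: δ = [2.778e-02, 4.861e-02, 2.083e-02]  (obs o_0=4)
t=1: δ = [2.701e-03, 2.025e-03, 4.051e-03]  ψ = [0, 1, 1]  (obs o_1=3)
t=2: δ = [5.626e-04, 5.626e-04, 1.125e-04]  ψ = [2, 2, 2]  (obs o_2=1)
t=3: δ = [2.735e-05, 9.377e-05, 4.689e-05]  ψ = [0, 1, 1]  (obs o_3=2)
t=4: δ = [3.907e-06, 3.907e-06, 1.954e-06]  ψ = [1, 1, 1]  (obs o_4=4)
t=5: δ = [3.799e-07, 1.628e-07, 3.256e-07]  ψ = [0, 1, 1]  (obs o_5=3)
backtrack: best end state = 0; path = [1, 2, 1, 1, 0, 0]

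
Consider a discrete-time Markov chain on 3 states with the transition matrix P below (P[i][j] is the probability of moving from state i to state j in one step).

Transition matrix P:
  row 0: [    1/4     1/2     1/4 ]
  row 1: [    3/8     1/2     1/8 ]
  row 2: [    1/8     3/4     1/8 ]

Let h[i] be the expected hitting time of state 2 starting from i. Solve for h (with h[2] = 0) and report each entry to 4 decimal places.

First-step conditioning: h[2] = 0; for i ≠ 2, h[i] = 1 + Σ_k P[i][k]·h[k].
  h[0] = 1 + 1/4·h[0] + 1/2·h[1]
  h[1] = 1 + 3/8·h[0] + 1/2·h[1]
Solving the 2×2 linear system over states ≠ 2 gives exactly h = [16/3, 6, 0] (h[2] = 0 is the target).

h = [5.3333, 6.0000, 0.0000]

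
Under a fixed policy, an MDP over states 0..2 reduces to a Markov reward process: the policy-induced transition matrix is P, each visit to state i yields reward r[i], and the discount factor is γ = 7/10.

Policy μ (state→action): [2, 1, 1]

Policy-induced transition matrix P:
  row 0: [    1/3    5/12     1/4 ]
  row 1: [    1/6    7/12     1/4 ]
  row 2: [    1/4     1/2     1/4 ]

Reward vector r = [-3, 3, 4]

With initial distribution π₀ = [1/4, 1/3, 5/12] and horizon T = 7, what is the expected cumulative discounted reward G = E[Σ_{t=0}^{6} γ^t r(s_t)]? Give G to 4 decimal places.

G = 5.7426

t=0: π = [0.2500, 0.3333, 0.4167], E[r] = 1.9167, γ^t·E[r] = 1.916667, running G = 1.916667
t=1: π = [0.2431, 0.5069, 0.2500], E[r] = 1.7917, γ^t·E[r] = 1.254167, running G = 3.170833
t=2: π = [0.2280, 0.5220, 0.2500], E[r] = 1.8819, γ^t·E[r] = 0.922153, running G = 4.092986
t=3: π = [0.2255, 0.5245, 0.2500], E[r] = 1.8970, γ^t·E[r] = 0.650668, running G = 4.743654
t=4: π = [0.2251, 0.5249, 0.2500], E[r] = 1.8995, γ^t·E[r] = 0.456070, running G = 5.199724
t=5: π = [0.2250, 0.5250, 0.2500], E[r] = 1.8999, γ^t·E[r] = 0.319319, running G = 5.519042
t=6: π = [0.2250, 0.5250, 0.2500], E[r] = 1.9000, γ^t·E[r] = 0.223531, running G = 5.742574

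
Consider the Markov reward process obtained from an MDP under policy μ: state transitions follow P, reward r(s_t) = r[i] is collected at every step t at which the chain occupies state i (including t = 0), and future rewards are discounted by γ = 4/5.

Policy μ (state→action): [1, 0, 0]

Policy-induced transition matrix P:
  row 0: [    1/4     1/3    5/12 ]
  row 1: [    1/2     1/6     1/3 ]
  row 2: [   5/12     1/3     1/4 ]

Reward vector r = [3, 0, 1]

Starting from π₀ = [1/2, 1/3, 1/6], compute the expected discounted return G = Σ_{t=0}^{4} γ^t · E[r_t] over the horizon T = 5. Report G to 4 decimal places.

G = 5.1185

t=0: π = [0.5000, 0.3333, 0.1667], E[r] = 1.6667, γ^t·E[r] = 1.666667, running G = 1.666667
t=1: π = [0.3611, 0.2778, 0.3611], E[r] = 1.4444, γ^t·E[r] = 1.155556, running G = 2.822222
t=2: π = [0.3796, 0.2870, 0.3333], E[r] = 1.4722, γ^t·E[r] = 0.942222, running G = 3.764444
t=3: π = [0.3773, 0.2855, 0.3372], E[r] = 1.4691, γ^t·E[r] = 0.752198, running G = 4.516642
t=4: π = [0.3776, 0.2858, 0.3367], E[r] = 1.4694, γ^t·E[r] = 0.601863, running G = 5.118505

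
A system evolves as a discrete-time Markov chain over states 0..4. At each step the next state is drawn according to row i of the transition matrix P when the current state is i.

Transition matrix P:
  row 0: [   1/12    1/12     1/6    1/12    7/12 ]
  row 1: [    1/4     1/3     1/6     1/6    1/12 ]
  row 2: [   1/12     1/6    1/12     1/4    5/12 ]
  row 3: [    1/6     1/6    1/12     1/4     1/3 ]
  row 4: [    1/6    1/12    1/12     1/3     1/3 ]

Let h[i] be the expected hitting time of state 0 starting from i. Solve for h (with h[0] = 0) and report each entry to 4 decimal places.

h = [0.0000, 5.2459, 6.2761, 5.7898, 5.8352]

First-step conditioning: h[0] = 0; for i ≠ 0, h[i] = 1 + Σ_k P[i][k]·h[k].
  h[1] = 1 + 1/3·h[1] + 1/6·h[2] + 1/6·h[3] + 1/12·h[4]
  h[2] = 1 + 1/6·h[1] + 1/12·h[2] + 1/4·h[3] + 5/12·h[4]
  h[3] = 1 + 1/6·h[1] + 1/12·h[2] + 1/4·h[3] + 1/3·h[4]
  h[4] = 1 + 1/12·h[1] + 1/12·h[2] + 1/3·h[3] + 1/3·h[4]
Solving the 4×4 linear system over states ≠ 0 gives exactly h = [0, 3819/728, 4569/728, 4215/728, 531/91] (h[0] = 0 is the target).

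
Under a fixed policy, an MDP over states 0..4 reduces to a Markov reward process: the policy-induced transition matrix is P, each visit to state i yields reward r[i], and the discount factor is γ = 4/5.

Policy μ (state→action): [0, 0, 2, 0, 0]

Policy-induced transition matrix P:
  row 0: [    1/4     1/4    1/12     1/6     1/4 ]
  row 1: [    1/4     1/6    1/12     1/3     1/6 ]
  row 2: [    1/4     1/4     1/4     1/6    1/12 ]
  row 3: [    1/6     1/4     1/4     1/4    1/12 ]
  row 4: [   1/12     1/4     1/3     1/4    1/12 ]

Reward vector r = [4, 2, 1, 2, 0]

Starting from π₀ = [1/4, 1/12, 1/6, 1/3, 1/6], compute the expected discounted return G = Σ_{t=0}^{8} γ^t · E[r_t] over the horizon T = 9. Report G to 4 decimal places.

G = 8.4746

t=0: π = [0.2500, 0.0833, 0.1667, 0.3333, 0.1667], E[r] = 2.0000, γ^t·E[r] = 2.000000, running G = 2.000000
t=1: π = [0.1944, 0.2431, 0.2083, 0.2222, 0.1319], E[r] = 1.9167, γ^t·E[r] = 1.533333, running G = 3.533333
t=2: π = [0.2095, 0.2297, 0.1881, 0.2367, 0.1360], E[r] = 1.9589, γ^t·E[r] = 1.253704, running G = 4.787037
t=3: π = [0.2076, 0.2309, 0.1881, 0.2360, 0.1374], E[r] = 1.9523, γ^t·E[r] = 0.999580, running G = 5.786617
t=4: π = [0.2074, 0.2308, 0.1884, 0.2363, 0.1372], E[r] = 1.9521, γ^t·E[r] = 0.799600, running G = 6.586217
t=5: π = [0.2074, 0.2308, 0.1884, 0.2362, 0.1371], E[r] = 1.9522, γ^t·E[r] = 0.639706, running G = 7.225924
t=6: π = [0.2075, 0.2308, 0.1884, 0.2362, 0.1371], E[r] = 1.9522, γ^t·E[r] = 0.511769, running G = 7.737693
t=7: π = [0.2075, 0.2308, 0.1884, 0.2362, 0.1371], E[r] = 1.9522, γ^t·E[r] = 0.409415, running G = 8.147108
t=8: π = [0.2075, 0.2308, 0.1884, 0.2362, 0.1371], E[r] = 1.9522, γ^t·E[r] = 0.327532, running G = 8.474639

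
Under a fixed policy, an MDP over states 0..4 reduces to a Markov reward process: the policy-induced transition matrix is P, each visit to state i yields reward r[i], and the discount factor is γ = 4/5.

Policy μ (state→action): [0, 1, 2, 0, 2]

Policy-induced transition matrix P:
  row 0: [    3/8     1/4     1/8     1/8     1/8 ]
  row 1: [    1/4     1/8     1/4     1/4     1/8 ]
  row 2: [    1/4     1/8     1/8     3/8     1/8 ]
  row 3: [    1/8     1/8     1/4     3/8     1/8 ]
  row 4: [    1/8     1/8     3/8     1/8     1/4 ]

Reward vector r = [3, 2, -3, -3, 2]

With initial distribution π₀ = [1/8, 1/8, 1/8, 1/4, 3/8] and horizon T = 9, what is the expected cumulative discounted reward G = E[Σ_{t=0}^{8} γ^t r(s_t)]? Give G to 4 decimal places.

G = -0.4157

t=0: π = [0.1250, 0.1250, 0.1250, 0.2500, 0.3750], E[r] = 0.2500, γ^t·E[r] = 0.250000, running G = 0.250000
t=1: π = [0.1875, 0.1406, 0.2656, 0.2344, 0.1719], E[r] = -0.3125, γ^t·E[r] = -0.250000, running G = 0.000000
t=2: π = [0.2227, 0.1484, 0.2148, 0.2676, 0.1465], E[r] = -0.1895, γ^t·E[r] = -0.121250, running G = -0.121250
t=3: π = [0.2261, 0.1528, 0.2136, 0.2642, 0.1433], E[r] = -0.1628, γ^t·E[r] = -0.083375, running G = -0.204625
t=4: π = [0.2273, 0.1533, 0.2130, 0.2635, 0.1429], E[r] = -0.1552, γ^t·E[r] = -0.063563, running G = -0.268188
t=5: π = [0.2276, 0.1534, 0.2128, 0.2633, 0.1429], E[r] = -0.1530, γ^t·E[r] = -0.050120, running G = -0.318308
t=6: π = [0.2277, 0.1535, 0.2128, 0.2632, 0.1429], E[r] = -0.1524, γ^t·E[r] = -0.039940, running G = -0.358248
t=7: π = [0.2277, 0.1535, 0.2128, 0.2632, 0.1429], E[r] = -0.1522, γ^t·E[r] = -0.031918, running G = -0.390166
t=8: π = [0.2277, 0.1535, 0.2128, 0.2632, 0.1429], E[r] = -0.1522, γ^t·E[r] = -0.025527, running G = -0.415693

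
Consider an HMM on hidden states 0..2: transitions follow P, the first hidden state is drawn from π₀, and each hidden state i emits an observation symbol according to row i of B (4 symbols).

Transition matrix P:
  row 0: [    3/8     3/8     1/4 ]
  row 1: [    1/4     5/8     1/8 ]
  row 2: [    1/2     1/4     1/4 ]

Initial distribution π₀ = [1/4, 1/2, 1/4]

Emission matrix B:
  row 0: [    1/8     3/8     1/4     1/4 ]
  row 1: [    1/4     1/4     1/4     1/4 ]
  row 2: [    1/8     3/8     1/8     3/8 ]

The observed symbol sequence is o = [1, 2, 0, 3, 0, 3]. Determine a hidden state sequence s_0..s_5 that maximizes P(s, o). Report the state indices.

path = [1, 1, 1, 1, 1, 1]

t=0: δ = [9.375e-02, 1.250e-01, 9.375e-02]  (obs o_0=1)
t=1: δ = [1.172e-02, 1.953e-02, 2.930e-03]  ψ = [2, 1, 0]  (obs o_1=2)
t=2: δ = [6.104e-04, 3.052e-03, 3.662e-04]  ψ = [1, 1, 0]  (obs o_2=0)
t=3: δ = [1.907e-04, 4.768e-04, 1.431e-04]  ψ = [1, 1, 1]  (obs o_3=3)
t=4: δ = [1.490e-05, 7.451e-05, 7.451e-06]  ψ = [1, 1, 1]  (obs o_4=0)
t=5: δ = [4.657e-06, 1.164e-05, 3.492e-06]  ψ = [1, 1, 1]  (obs o_5=3)
backtrack: best end state = 1; path = [1, 1, 1, 1, 1, 1]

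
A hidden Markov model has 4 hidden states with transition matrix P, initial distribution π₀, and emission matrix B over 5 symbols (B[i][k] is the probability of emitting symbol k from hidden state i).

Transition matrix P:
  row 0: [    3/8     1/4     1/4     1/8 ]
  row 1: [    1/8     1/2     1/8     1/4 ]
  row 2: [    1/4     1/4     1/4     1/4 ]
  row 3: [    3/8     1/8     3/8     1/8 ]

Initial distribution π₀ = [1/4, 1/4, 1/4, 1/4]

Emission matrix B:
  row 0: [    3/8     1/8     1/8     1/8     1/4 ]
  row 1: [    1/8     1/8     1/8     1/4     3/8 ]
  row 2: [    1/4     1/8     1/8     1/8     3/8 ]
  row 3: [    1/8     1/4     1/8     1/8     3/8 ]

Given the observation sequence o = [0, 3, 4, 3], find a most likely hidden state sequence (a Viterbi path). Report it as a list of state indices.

path = [0, 1, 1, 1]

t=0: δ = [9.375e-02, 3.125e-02, 6.250e-02, 3.125e-02]  (obs o_0=0)
t=1: δ = [4.395e-03, 5.859e-03, 2.930e-03, 1.953e-03]  ψ = [0, 0, 0, 2]  (obs o_1=3)
t=2: δ = [4.120e-04, 1.099e-03, 4.120e-04, 5.493e-04]  ψ = [0, 1, 0, 1]  (obs o_2=4)
t=3: δ = [2.575e-05, 1.373e-04, 2.575e-05, 3.433e-05]  ψ = [3, 1, 3, 1]  (obs o_3=3)
backtrack: best end state = 1; path = [0, 1, 1, 1]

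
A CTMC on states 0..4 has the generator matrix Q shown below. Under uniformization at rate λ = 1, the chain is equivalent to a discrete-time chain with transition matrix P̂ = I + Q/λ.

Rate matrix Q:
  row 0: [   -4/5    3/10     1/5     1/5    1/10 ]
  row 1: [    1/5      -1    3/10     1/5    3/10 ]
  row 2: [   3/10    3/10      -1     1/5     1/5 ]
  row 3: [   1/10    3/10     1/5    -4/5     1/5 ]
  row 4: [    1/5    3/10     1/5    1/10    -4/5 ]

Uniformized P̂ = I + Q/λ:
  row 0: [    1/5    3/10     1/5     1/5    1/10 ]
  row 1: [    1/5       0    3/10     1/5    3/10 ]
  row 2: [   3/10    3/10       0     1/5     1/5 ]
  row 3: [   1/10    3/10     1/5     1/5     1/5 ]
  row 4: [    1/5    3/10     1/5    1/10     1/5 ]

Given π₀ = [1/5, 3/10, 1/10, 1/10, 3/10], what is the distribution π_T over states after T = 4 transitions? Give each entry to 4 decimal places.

π = [0.2008, 0.2313, 0.1853, 0.1797, 0.2029]

t=0: π = [0.2000, 0.3000, 0.1000, 0.1000, 0.3000]
t=1: π = [0.2000, 0.2100, 0.2100, 0.1700, 0.2100]
t=2: π = [0.2040, 0.2370, 0.1790, 0.1790, 0.2010]
t=3: π = [0.2000, 0.2289, 0.1879, 0.1799, 0.2033]
t=4: π = [0.2008, 0.2313, 0.1853, 0.1797, 0.2029]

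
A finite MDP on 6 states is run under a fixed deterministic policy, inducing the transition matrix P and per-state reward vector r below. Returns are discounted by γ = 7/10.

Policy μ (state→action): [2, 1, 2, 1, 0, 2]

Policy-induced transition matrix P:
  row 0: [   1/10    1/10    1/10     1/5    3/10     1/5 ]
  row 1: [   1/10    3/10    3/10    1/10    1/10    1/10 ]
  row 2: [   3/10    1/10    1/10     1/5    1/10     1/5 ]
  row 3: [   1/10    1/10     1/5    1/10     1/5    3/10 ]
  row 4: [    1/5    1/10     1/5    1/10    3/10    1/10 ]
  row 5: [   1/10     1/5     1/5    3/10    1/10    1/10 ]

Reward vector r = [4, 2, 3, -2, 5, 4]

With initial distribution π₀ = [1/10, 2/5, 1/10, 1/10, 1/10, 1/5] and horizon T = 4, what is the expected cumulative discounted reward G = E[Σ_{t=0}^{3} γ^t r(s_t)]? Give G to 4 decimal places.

G = 6.6485

t=0: π = [0.1000, 0.4000, 0.1000, 0.1000, 0.1000, 0.2000], E[r] = 2.6000, γ^t·E[r] = 2.600000, running G = 2.600000
t=1: π = [0.1300, 0.2000, 0.2200, 0.1600, 0.1500, 0.1400], E[r] = 2.5700, γ^t·E[r] = 1.799000, running G = 4.399000
t=2: π = [0.1590, 0.1540, 0.1850, 0.1630, 0.1720, 0.1670], E[r] = 2.7010, γ^t·E[r] = 1.323490, running G = 5.722490
t=3: π = [0.1542, 0.1475, 0.1810, 0.1678, 0.1825, 0.1670], E[r] = 2.6997, γ^t·E[r] = 0.925997, running G = 6.648487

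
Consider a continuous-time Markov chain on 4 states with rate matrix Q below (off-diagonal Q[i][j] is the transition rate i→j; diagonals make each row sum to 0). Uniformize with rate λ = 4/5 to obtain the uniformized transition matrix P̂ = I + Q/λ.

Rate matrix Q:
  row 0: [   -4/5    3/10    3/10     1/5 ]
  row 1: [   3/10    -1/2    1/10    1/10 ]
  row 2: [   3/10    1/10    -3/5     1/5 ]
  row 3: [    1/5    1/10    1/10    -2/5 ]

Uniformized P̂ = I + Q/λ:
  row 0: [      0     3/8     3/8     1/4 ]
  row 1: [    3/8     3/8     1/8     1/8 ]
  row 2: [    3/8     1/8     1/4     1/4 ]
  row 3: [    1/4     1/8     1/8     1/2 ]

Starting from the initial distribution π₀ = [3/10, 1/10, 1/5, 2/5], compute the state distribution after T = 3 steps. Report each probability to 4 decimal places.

π = [0.2418, 0.2469, 0.2141, 0.2973]

t=0: π = [0.3000, 0.1000, 0.2000, 0.4000]
t=1: π = [0.2125, 0.2250, 0.2250, 0.3375]
t=2: π = [0.2531, 0.2344, 0.2063, 0.3063]
t=3: π = [0.2418, 0.2469, 0.2141, 0.2973]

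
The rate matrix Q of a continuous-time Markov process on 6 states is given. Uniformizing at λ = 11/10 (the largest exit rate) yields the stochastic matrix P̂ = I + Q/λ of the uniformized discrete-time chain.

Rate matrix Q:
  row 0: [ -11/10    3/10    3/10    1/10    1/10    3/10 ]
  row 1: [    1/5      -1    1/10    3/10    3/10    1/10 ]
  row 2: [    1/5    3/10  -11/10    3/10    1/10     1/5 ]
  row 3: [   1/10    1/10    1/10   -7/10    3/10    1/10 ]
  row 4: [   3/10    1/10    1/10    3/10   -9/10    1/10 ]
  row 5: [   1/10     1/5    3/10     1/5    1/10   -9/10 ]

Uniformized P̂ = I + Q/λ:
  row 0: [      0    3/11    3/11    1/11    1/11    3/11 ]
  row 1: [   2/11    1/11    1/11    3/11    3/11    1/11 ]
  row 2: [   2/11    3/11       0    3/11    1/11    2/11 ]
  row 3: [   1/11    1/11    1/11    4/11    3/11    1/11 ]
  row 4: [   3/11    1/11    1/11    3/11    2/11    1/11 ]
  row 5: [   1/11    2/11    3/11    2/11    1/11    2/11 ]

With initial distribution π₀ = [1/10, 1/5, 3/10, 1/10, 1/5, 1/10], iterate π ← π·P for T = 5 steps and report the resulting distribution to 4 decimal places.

π = [0.1373, 0.1522, 0.1295, 0.2586, 0.1821, 0.1404]

t=0: π = [0.1000, 0.2000, 0.3000, 0.1000, 0.2000, 0.1000]
t=1: π = [0.1636, 0.1727, 0.1000, 0.2545, 0.1636, 0.1455]
t=2: π = [0.1306, 0.1521, 0.1380, 0.2529, 0.1835, 0.1430]
t=3: π = [0.1388, 0.1527, 0.1281, 0.2590, 0.1812, 0.1402]
t=4: π = [0.1368, 0.1522, 0.1300, 0.2583, 0.1822, 0.1405]
t=5: π = [0.1373, 0.1522, 0.1295, 0.2586, 0.1821, 0.1404]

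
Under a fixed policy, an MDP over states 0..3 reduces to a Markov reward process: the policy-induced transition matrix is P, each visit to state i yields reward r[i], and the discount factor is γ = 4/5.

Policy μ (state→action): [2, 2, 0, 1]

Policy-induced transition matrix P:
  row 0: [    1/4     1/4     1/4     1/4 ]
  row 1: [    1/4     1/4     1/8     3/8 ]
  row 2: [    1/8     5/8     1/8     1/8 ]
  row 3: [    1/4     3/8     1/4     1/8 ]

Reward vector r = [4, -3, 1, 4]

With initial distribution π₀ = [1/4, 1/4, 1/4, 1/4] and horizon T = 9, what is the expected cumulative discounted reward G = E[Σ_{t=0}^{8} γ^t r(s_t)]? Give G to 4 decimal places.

t=0: π = [0.2500, 0.2500, 0.2500, 0.2500], E[r] = 1.5000, γ^t·E[r] = 1.500000, running G = 1.500000
t=1: π = [0.2188, 0.3750, 0.1875, 0.2188], E[r] = 0.8125, γ^t·E[r] = 0.650000, running G = 2.150000
t=2: π = [0.2266, 0.3477, 0.1797, 0.2461], E[r] = 1.0273, γ^t·E[r] = 0.657500, running G = 2.807500
t=3: π = [0.2275, 0.3481, 0.1841, 0.2402], E[r] = 1.0107, γ^t·E[r] = 0.517500, running G = 3.325000
t=4: π = [0.2270, 0.3491, 0.1835, 0.2405], E[r] = 1.0062, γ^t·E[r] = 0.412125, running G = 3.737125
t=5: π = [0.2271, 0.3489, 0.1834, 0.2406], E[r] = 1.0077, γ^t·E[r] = 0.330193, running G = 4.067318
t=6: π = [0.2271, 0.3489, 0.1835, 0.2406], E[r] = 1.0075, γ^t·E[r] = 0.264120, running G = 4.331438
t=7: π = [0.2271, 0.3489, 0.1835, 0.2406], E[r] = 1.0075, γ^t·E[r] = 0.211290, running G = 4.542728
t=8: π = [0.2271, 0.3489, 0.1835, 0.2406], E[r] = 1.0075, γ^t·E[r] = 0.169034, running G = 4.711762

G = 4.7118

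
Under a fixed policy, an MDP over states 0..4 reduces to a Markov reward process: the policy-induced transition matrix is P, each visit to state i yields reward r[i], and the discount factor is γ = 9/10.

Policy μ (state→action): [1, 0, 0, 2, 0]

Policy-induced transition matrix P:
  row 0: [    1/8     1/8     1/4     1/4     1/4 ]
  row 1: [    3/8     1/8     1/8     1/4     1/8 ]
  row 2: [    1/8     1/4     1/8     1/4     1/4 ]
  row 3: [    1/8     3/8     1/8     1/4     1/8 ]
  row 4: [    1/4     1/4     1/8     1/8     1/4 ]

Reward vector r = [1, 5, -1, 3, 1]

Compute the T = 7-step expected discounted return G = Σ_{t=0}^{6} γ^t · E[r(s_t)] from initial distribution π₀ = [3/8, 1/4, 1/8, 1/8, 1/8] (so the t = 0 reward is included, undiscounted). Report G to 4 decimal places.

G = 10.4996

t=0: π = [0.3750, 0.2500, 0.1250, 0.1250, 0.1250], E[r] = 2.0000, γ^t·E[r] = 2.000000, running G = 2.000000
t=1: π = [0.2031, 0.1875, 0.1719, 0.2344, 0.2031], E[r] = 1.8750, γ^t·E[r] = 1.687500, running G = 3.687500
t=2: π = [0.1973, 0.2305, 0.1504, 0.2246, 0.1973], E[r] = 2.0703, γ^t·E[r] = 1.676953, running G = 5.364453
t=3: π = [0.2073, 0.2246, 0.1497, 0.2253, 0.1931], E[r] = 2.0498, γ^t·E[r] = 1.494308, running G = 6.858761
t=4: π = [0.2053, 0.2242, 0.1509, 0.2259, 0.1938], E[r] = 2.0466, γ^t·E[r] = 1.342795, running G = 8.201555
t=5: π = [0.2053, 0.2245, 0.1507, 0.2258, 0.1937], E[r] = 2.0484, γ^t·E[r] = 1.209578, running G = 9.411134
t=6: π = [0.2054, 0.2245, 0.1507, 0.2258, 0.1937], E[r] = 2.0482, γ^t·E[r] = 1.088514, running G = 10.499648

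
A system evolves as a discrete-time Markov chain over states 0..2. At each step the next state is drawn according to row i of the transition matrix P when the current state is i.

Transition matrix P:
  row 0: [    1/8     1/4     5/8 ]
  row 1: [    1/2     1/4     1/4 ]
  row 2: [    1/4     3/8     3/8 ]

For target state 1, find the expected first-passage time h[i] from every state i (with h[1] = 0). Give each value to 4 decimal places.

h = [3.2000, 0.0000, 2.8800]

First-step conditioning: h[1] = 0; for i ≠ 1, h[i] = 1 + Σ_k P[i][k]·h[k].
  h[0] = 1 + 1/8·h[0] + 5/8·h[2]
  h[2] = 1 + 1/4·h[0] + 3/8·h[2]
Solving the 2×2 linear system over states ≠ 1 gives exactly h = [16/5, 0, 72/25] (h[1] = 0 is the target).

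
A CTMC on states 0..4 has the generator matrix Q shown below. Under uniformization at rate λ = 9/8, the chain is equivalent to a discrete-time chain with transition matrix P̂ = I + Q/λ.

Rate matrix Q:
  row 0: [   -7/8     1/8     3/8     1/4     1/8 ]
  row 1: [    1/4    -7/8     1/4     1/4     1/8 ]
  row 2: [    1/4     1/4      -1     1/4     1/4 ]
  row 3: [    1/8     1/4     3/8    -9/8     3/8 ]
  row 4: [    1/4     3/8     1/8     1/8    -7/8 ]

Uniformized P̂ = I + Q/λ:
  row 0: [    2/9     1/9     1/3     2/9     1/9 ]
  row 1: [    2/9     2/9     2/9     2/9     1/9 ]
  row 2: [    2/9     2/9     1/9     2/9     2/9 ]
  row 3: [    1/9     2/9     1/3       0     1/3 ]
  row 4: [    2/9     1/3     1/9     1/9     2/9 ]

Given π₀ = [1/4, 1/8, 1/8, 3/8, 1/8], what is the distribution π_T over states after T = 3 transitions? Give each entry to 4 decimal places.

t=0: π = [0.2500, 0.1250, 0.1250, 0.3750, 0.1250]
t=1: π = [0.1806, 0.2083, 0.2639, 0.1250, 0.2222]
t=2: π = [0.2083, 0.2269, 0.2022, 0.1698, 0.1929]
t=3: π = [0.2034, 0.2205, 0.2203, 0.1631, 0.1927]

π = [0.2034, 0.2205, 0.2203, 0.1631, 0.1927]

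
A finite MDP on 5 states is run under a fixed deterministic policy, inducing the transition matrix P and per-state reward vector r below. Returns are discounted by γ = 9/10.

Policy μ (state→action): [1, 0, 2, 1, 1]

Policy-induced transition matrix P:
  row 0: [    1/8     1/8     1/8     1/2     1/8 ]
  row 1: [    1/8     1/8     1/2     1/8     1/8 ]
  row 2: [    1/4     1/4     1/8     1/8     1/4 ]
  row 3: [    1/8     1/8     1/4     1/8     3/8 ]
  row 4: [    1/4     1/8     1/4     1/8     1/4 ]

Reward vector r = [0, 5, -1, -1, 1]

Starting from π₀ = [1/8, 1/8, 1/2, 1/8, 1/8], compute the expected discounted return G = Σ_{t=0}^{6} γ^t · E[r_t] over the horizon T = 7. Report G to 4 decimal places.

t=0: π = [0.1250, 0.1250, 0.5000, 0.1250, 0.1250], E[r] = 0.1250, γ^t·E[r] = 0.125000, running G = 0.125000
t=1: π = [0.2031, 0.1875, 0.2031, 0.1719, 0.2344], E[r] = 0.7969, γ^t·E[r] = 0.717188, running G = 0.842188
t=2: π = [0.1797, 0.1504, 0.2461, 0.2012, 0.2227], E[r] = 0.5273, γ^t·E[r] = 0.427148, running G = 1.269336
t=3: π = [0.1836, 0.1558, 0.2344, 0.1924, 0.2339], E[r] = 0.5859, γ^t·E[r] = 0.427148, running G = 1.696484
t=4: π = [0.1835, 0.1543, 0.2367, 0.1938, 0.2316], E[r] = 0.5726, γ^t·E[r] = 0.375664, running G = 2.072148
t=5: π = [0.1835, 0.1546, 0.2360, 0.1938, 0.2320], E[r] = 0.5751, γ^t·E[r] = 0.339570, running G = 2.411719
t=6: π = [0.1835, 0.1545, 0.2362, 0.1938, 0.2320], E[r] = 0.5745, γ^t·E[r] = 0.305294, running G = 2.717013

G = 2.7170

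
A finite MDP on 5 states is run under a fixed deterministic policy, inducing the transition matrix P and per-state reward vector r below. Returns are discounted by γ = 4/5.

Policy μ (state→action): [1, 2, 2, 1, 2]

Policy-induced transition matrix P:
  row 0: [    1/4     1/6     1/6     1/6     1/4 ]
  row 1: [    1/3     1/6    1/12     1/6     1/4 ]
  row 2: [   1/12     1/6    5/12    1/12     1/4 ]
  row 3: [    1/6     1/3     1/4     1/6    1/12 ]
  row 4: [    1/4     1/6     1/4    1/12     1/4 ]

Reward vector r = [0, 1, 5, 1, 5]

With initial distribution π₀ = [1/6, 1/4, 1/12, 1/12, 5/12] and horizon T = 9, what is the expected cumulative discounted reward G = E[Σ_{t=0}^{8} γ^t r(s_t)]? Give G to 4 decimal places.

G = 11.5662

t=0: π = [0.1667, 0.2500, 0.0833, 0.0833, 0.4167], E[r] = 2.8333, γ^t·E[r] = 2.833333, running G = 2.833333
t=1: π = [0.2500, 0.1806, 0.2083, 0.1250, 0.2361], E[r] = 2.5278, γ^t·E[r] = 2.022222, running G = 4.855556
t=2: π = [0.2199, 0.1875, 0.2338, 0.1296, 0.2292], E[r] = 2.6319, γ^t·E[r] = 1.684444, running G = 6.540000
t=3: π = [0.2159, 0.1883, 0.2394, 0.1281, 0.2284], E[r] = 2.6553, γ^t·E[r] = 1.359506, running G = 7.899506
t=4: π = [0.2151, 0.1880, 0.2405, 0.1277, 0.2287], E[r] = 2.6616, γ^t·E[r] = 1.090199, running G = 8.989705
t=5: π = [0.2149, 0.1879, 0.2408, 0.1276, 0.2287], E[r] = 2.6632, γ^t·E[r] = 0.872692, running G = 9.862397
t=6: π = [0.2149, 0.1879, 0.2409, 0.1275, 0.2287], E[r] = 2.6637, γ^t·E[r] = 0.698264, running G = 10.560662
t=7: π = [0.2149, 0.1879, 0.2409, 0.1275, 0.2287], E[r] = 2.6638, γ^t·E[r] = 0.558635, running G = 11.119296
t=8: π = [0.2149, 0.1879, 0.2409, 0.1275, 0.2287], E[r] = 2.6638, γ^t·E[r] = 0.446912, running G = 11.566208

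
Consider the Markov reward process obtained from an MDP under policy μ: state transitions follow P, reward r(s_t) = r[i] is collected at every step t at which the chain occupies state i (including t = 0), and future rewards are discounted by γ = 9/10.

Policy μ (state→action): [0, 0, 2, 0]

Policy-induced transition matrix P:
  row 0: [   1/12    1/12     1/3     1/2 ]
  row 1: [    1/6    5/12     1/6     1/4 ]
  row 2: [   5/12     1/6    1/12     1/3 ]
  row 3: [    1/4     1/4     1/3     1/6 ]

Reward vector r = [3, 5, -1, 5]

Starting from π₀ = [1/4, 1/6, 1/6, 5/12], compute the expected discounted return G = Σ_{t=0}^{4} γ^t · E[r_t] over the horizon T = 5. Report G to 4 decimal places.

G = 13.0374

t=0: π = [0.2500, 0.1667, 0.1667, 0.4167], E[r] = 3.5000, γ^t·E[r] = 3.500000, running G = 3.500000
t=1: π = [0.2222, 0.2222, 0.2639, 0.2917], E[r] = 2.9722, γ^t·E[r] = 2.675000, running G = 6.175000
t=2: π = [0.2384, 0.2280, 0.2303, 0.3032], E[r] = 3.1412, γ^t·E[r] = 2.544375, running G = 8.719375
t=3: π = [0.2296, 0.2291, 0.2378, 0.3035], E[r] = 3.1142, γ^t·E[r] = 2.270250, running G = 10.989625
t=4: π = [0.2323, 0.2301, 0.2357, 0.3019], E[r] = 3.1212, γ^t·E[r] = 2.047802, running G = 13.037427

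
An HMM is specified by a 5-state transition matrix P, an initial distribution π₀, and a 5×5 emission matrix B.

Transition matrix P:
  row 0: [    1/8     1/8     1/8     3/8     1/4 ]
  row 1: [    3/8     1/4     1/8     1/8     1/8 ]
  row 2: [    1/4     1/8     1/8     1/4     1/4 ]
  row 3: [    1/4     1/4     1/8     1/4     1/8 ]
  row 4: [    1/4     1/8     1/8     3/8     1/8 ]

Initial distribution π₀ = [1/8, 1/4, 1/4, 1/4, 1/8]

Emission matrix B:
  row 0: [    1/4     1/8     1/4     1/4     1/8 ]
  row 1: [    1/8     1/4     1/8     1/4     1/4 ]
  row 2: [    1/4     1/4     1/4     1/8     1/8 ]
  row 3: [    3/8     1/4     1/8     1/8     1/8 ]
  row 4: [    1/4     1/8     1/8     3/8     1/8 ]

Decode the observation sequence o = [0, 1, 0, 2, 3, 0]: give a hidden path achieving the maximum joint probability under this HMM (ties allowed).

t=0: δ = [3.125e-02, 3.125e-02, 6.250e-02, 9.375e-02, 3.125e-02]  (obs o_0=0)
t=1: δ = [2.930e-03, 5.859e-03, 2.930e-03, 5.859e-03, 1.953e-03]  ψ = [3, 3, 3, 3, 2]  (obs o_1=1)
t=2: δ = [5.493e-04, 1.831e-04, 1.831e-04, 5.493e-04, 1.831e-04]  ψ = [1, 1, 1, 3, 0]  (obs o_2=0)
t=3: δ = [3.433e-05, 1.717e-05, 1.717e-05, 2.575e-05, 1.717e-05]  ψ = [3, 3, 0, 0, 0]  (obs o_3=2)
t=4: δ = [1.609e-06, 1.609e-06, 5.364e-07, 1.609e-06, 3.219e-06]  ψ = [1, 3, 0, 0, 0]  (obs o_4=3)
t=5: δ = [2.012e-07, 5.029e-08, 1.006e-07, 4.526e-07, 1.006e-07]  ψ = [4, 1, 4, 4, 0]  (obs o_5=0)
backtrack: best end state = 3; path = [3, 3, 3, 0, 4, 3]

path = [3, 3, 3, 0, 4, 3]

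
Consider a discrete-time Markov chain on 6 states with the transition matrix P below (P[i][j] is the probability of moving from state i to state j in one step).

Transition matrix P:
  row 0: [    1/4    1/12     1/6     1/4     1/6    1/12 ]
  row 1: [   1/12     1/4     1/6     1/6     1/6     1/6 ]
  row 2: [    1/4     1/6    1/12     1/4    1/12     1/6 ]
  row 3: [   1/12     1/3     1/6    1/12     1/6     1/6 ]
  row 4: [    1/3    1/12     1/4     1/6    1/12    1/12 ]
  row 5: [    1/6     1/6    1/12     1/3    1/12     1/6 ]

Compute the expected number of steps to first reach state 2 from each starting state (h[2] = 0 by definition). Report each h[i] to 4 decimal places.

First-step conditioning: h[2] = 0; for i ≠ 2, h[i] = 1 + Σ_k P[i][k]·h[k].
  h[0] = 1 + 1/4·h[0] + 1/12·h[1] + 1/4·h[3] + 1/6·h[4] + 1/12·h[5]
  h[1] = 1 + 1/12·h[0] + 1/4·h[1] + 1/6·h[3] + 1/6·h[4] + 1/6·h[5]
  h[3] = 1 + 1/12·h[0] + 1/3·h[1] + 1/12·h[3] + 1/6·h[4] + 1/6·h[5]
  h[4] = 1 + 1/3·h[0] + 1/12·h[1] + 1/6·h[3] + 1/12·h[4] + 1/12·h[5]
  h[5] = 1 + 1/6·h[0] + 1/6·h[1] + 1/3·h[3] + 1/12·h[4] + 1/6·h[5]
Solving the 5×5 linear system over states ≠ 2 gives exactly h = [9276/1561, 9360/1561, 0, 9360/1561, 8556/1561, 10200/1561] (h[2] = 0 is the target).

h = [5.9423, 5.9962, 0.0000, 5.9962, 5.4811, 6.5343]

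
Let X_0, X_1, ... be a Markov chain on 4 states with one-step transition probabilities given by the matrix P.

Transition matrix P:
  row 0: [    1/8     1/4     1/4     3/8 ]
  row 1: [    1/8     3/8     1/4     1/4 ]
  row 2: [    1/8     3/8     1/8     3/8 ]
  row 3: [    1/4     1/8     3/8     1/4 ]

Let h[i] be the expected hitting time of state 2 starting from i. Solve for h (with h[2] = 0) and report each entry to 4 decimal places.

h = [3.4685, 3.5245, 0.0000, 3.0769]

First-step conditioning: h[2] = 0; for i ≠ 2, h[i] = 1 + Σ_k P[i][k]·h[k].
  h[0] = 1 + 1/8·h[0] + 1/4·h[1] + 3/8·h[3]
  h[1] = 1 + 1/8·h[0] + 3/8·h[1] + 1/4·h[3]
  h[3] = 1 + 1/4·h[0] + 1/8·h[1] + 1/4·h[3]
Solving the 3×3 linear system over states ≠ 2 gives exactly h = [496/143, 504/143, 0, 40/13] (h[2] = 0 is the target).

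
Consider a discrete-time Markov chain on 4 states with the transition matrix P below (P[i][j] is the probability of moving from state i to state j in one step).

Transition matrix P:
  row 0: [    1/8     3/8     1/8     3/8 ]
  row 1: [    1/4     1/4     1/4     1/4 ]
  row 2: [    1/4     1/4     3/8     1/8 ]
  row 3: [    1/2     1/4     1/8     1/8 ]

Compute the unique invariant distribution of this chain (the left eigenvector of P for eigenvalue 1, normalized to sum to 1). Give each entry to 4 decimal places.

π = [0.2731, 0.2841, 0.2140, 0.2288]

Balance equations π_j = Σ_i π_i·P[i][j]:
  π_0 = 1/8·π_0 + 1/4·π_1 + 1/4·π_2 + 1/2·π_3
  π_1 = 3/8·π_0 + 1/4·π_1 + 1/4·π_2 + 1/4·π_3
  π_2 = 1/8·π_0 + 1/4·π_1 + 3/8·π_2 + 1/8·π_3
  normalize: π_0 + π_1 + π_2 + π_3 = 1
Solving the linear system gives exactly π = [74/271, 77/271, 58/271, 62/271].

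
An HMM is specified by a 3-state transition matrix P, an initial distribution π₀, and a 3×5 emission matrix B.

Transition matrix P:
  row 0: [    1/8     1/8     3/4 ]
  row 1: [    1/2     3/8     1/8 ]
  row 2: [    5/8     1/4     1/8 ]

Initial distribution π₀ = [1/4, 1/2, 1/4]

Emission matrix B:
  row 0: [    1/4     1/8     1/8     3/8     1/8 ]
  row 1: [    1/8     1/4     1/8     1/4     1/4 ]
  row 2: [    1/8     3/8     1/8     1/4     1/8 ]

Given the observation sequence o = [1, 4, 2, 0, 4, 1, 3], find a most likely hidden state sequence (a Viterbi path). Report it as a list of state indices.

path = [1, 1, 0, 2, 0, 2, 0]

t=0: δ = [3.125e-02, 1.250e-01, 9.375e-02]  (obs o_0=1)
t=1: δ = [7.812e-03, 1.172e-02, 2.930e-03]  ψ = [1, 1, 0]  (obs o_1=4)
t=2: δ = [7.324e-04, 5.493e-04, 7.324e-04]  ψ = [1, 1, 0]  (obs o_2=2)
t=3: δ = [1.144e-04, 2.575e-05, 6.866e-05]  ψ = [2, 1, 0]  (obs o_3=0)
t=4: δ = [5.364e-06, 4.292e-06, 1.073e-05]  ψ = [2, 2, 0]  (obs o_4=4)
t=5: δ = [8.382e-07, 6.706e-07, 1.509e-06]  ψ = [2, 2, 0]  (obs o_5=1)
t=6: δ = [3.536e-07, 9.430e-08, 1.572e-07]  ψ = [2, 2, 0]  (obs o_6=3)
backtrack: best end state = 0; path = [1, 1, 0, 2, 0, 2, 0]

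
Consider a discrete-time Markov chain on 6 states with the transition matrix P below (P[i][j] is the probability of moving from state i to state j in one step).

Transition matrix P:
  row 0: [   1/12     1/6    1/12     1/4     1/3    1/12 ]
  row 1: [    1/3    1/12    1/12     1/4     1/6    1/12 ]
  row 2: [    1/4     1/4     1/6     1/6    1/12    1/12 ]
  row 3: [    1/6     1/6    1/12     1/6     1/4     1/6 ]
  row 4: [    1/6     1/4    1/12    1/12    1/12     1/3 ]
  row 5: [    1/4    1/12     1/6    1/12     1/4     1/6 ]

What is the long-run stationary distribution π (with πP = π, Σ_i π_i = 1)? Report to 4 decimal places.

Balance equations π_j = Σ_i π_i·P[i][j]:
  π_0 = 1/12·π_0 + 1/3·π_1 + 1/4·π_2 + 1/6·π_3 + 1/6·π_4 + 1/4·π_5
  π_1 = 1/6·π_0 + 1/12·π_1 + 1/4·π_2 + 1/6·π_3 + 1/4·π_4 + 1/12·π_5
  π_2 = 1/12·π_0 + 1/12·π_1 + 1/6·π_2 + 1/12·π_3 + 1/12·π_4 + 1/6·π_5
  π_3 = 1/4·π_0 + 1/4·π_1 + 1/6·π_2 + 1/6·π_3 + 1/12·π_4 + 1/12·π_5
  π_4 = 1/3·π_0 + 1/6·π_1 + 1/12·π_2 + 1/4·π_3 + 1/12·π_4 + 1/4·π_5
  normalize: π_0 + π_1 + π_2 + π_3 + π_4 + π_5 = 1
Solving the linear system gives exactly π = [63195/316363, 52228/316363, 33393/316363, 52782/316363, 63805/316363, 50960/316363].

π = [0.1998, 0.1651, 0.1056, 0.1668, 0.2017, 0.1611]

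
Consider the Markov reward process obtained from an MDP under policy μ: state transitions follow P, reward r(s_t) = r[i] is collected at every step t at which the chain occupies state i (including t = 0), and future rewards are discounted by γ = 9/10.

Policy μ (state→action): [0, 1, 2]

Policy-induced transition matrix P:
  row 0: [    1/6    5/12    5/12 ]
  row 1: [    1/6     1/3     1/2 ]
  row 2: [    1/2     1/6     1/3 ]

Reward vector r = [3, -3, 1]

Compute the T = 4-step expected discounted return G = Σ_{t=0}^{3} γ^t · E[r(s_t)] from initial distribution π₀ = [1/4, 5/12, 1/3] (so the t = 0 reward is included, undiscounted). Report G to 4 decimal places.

t=0: π = [0.2500, 0.4167, 0.3333], E[r] = -0.1667, γ^t·E[r] = -0.166667, running G = -0.166667
t=1: π = [0.2778, 0.2986, 0.4236], E[r] = 0.3611, γ^t·E[r] = 0.325000, running G = 0.158333
t=2: π = [0.3079, 0.2859, 0.4063], E[r] = 0.4722, γ^t·E[r] = 0.382500, running G = 0.540833
t=3: π = [0.3021, 0.2913, 0.4066], E[r] = 0.4390, γ^t·E[r] = 0.320063, running G = 0.860896

G = 0.8609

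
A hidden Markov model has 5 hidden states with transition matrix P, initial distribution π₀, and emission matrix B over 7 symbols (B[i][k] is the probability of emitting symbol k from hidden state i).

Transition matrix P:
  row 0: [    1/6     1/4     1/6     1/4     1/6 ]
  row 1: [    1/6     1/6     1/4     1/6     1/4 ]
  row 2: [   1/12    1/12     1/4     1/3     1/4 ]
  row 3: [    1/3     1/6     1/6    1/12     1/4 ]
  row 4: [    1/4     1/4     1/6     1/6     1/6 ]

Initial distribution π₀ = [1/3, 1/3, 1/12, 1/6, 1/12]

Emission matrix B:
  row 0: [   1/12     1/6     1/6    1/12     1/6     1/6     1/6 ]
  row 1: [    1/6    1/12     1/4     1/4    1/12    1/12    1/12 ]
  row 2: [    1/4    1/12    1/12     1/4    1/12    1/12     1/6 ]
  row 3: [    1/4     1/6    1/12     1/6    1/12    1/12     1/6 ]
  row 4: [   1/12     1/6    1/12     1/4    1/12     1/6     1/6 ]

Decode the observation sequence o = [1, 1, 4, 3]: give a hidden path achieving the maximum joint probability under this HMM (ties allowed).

path = [0, 3, 0, 1]

t=0: δ = [5.556e-02, 2.778e-02, 6.944e-03, 2.778e-02, 1.389e-02]  (obs o_0=1)
t=1: δ = [1.543e-03, 1.157e-03, 7.716e-04, 2.315e-03, 1.543e-03]  ψ = [0, 0, 0, 0, 0]  (obs o_1=1)
t=2: δ = [1.286e-04, 3.215e-05, 3.215e-05, 3.215e-05, 4.823e-05]  ψ = [3, 0, 3, 0, 3]  (obs o_2=4)
t=3: δ = [1.786e-06, 8.038e-06, 5.358e-06, 5.358e-06, 5.358e-06]  ψ = [0, 0, 0, 0, 0]  (obs o_3=3)
backtrack: best end state = 1; path = [0, 3, 0, 1]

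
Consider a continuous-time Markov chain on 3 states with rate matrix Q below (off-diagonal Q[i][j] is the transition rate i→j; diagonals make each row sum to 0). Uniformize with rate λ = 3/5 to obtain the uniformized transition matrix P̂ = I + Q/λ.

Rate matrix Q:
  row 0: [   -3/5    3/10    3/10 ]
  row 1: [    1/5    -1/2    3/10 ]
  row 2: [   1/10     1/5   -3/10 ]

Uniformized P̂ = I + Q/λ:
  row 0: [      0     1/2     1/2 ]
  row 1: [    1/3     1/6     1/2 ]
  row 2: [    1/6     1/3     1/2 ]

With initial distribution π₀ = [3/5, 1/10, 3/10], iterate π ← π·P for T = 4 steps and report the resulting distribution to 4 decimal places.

t=0: π = [0.6000, 0.1000, 0.3000]
t=1: π = [0.0833, 0.4167, 0.5000]
t=2: π = [0.2222, 0.2778, 0.5000]
t=3: π = [0.1759, 0.3241, 0.5000]
t=4: π = [0.1914, 0.3086, 0.5000]

π = [0.1914, 0.3086, 0.5000]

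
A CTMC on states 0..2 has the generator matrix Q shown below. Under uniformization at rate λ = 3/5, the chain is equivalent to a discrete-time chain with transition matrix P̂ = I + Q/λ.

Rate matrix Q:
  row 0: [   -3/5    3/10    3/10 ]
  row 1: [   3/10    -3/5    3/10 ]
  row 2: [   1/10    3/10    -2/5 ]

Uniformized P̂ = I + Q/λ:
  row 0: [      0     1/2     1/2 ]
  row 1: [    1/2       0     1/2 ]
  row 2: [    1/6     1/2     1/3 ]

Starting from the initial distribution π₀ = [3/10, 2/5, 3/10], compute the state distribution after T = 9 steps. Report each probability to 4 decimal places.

π = [0.2382, 0.3332, 0.4286]

t=0: π = [0.3000, 0.4000, 0.3000]
t=1: π = [0.2500, 0.3000, 0.4500]
t=2: π = [0.2250, 0.3500, 0.4250]
t=3: π = [0.2458, 0.3250, 0.4292]
t=4: π = [0.2340, 0.3375, 0.4285]
t=5: π = [0.2402, 0.3313, 0.4286]
t=6: π = [0.2371, 0.3344, 0.4286]
t=7: π = [0.2386, 0.3328, 0.4286]
t=8: π = [0.2378, 0.3336, 0.4286]
t=9: π = [0.2382, 0.3332, 0.4286]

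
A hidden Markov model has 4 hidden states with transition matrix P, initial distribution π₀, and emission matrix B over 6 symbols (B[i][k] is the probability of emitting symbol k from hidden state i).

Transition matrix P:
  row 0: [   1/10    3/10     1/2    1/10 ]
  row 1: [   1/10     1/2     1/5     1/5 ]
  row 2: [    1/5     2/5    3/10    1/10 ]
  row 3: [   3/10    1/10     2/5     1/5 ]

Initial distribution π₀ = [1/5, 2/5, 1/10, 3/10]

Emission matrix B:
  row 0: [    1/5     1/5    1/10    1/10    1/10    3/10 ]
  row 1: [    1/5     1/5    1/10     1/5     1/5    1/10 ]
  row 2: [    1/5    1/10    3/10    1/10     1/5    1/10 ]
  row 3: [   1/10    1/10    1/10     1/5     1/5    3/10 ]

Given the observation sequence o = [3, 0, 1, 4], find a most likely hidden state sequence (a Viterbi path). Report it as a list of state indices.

t=0: δ = [2.000e-02, 8.000e-02, 1.000e-02, 6.000e-02]  (obs o_0=3)
t=1: δ = [3.600e-03, 8.000e-03, 4.800e-03, 1.600e-03]  ψ = [3, 1, 3, 1]  (obs o_1=0)
t=2: δ = [1.920e-04, 8.000e-04, 1.800e-04, 1.600e-04]  ψ = [2, 1, 0, 1]  (obs o_2=1)
t=3: δ = [8.000e-06, 8.000e-05, 3.200e-05, 3.200e-05]  ψ = [1, 1, 1, 1]  (obs o_3=4)
backtrack: best end state = 1; path = [1, 1, 1, 1]

path = [1, 1, 1, 1]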